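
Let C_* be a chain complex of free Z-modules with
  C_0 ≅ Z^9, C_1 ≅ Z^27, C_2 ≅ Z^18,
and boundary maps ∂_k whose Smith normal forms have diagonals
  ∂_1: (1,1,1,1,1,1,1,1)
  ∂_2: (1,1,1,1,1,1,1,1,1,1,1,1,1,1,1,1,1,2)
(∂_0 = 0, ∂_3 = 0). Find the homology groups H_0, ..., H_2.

H_0: b_0 = 9 − 0 − 8 = 1; torsion from ∂_1 factors > 1: none. So H_0 = Z.
H_1: b_1 = 27 − 8 − 18 = 1; torsion from ∂_2 factors > 1: [2]. So H_1 = Z ⊕ Z/2Z.
H_2: b_2 = 18 − 18 − 0 = 0; torsion from ∂_3 factors > 1: none. So H_2 = 0.

H_0 = Z,  H_1 = Z ⊕ Z/2Z,  H_2 = 0.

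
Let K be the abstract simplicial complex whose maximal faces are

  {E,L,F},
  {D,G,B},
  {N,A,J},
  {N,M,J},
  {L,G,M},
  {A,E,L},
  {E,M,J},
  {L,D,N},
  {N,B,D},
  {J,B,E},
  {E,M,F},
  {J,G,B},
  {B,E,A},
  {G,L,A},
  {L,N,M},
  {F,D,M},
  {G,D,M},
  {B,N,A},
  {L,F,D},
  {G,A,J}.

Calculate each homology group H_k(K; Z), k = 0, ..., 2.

H_0 = Z,  H_1 = Z ⊕ Z_2,  H_2 = 0.

K has 10 vertices, 30 edges, 20 triangles.
rank ∂_0 = 0, rank ∂_1 = 9 ⇒ b_0 = 10 − 0 − 9 = 1; all invariant factors of ∂_1 are 1 so no torsion. So H_0 ≅ Z.
rank ∂_1 = 9, rank ∂_2 = 20 ⇒ b_1 = 30 − 9 − 20 = 1; ∂_2 has invariant factor(s) [2] giving torsion. So H_1 ≅ Z ⊕ Z_2.
rank ∂_2 = 20, rank ∂_3 = 0 ⇒ b_2 = 20 − 20 − 0 = 0. So H_2 ≅ 0.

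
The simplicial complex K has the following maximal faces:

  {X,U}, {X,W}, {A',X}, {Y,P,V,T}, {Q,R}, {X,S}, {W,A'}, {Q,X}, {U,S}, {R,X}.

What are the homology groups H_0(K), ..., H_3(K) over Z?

Take the total order P < Q < R < S < T < U < V < W < X < Y < A' on the vertex set. Then K (dimension 3) consists of the simplices:

  0-simplices (11): [P], [Q], [R], [S], [T], [U], [V], [W], [X], [Y], [A']
  1-simplices (15): [P,T], [P,V], [P,Y], [Q,R], [Q,X], [R,X], [S,U], [S,X], [T,V], [T,Y], [U,X], [V,Y], [W,X], [W,A'], [X,A']
  2-simplices (4): [P,T,V], [P,T,Y], [P,V,Y], [T,V,Y]
  3-simplices (1): [P,T,V,Y]

giving chain groups C_0 ≅ Z^11, C_1 ≅ Z^15, C_2 ≅ Z^4, C_3 ≅ Z^1.

Boundary ∂_1: C_1 → C_0 maps an edge to its endpoints' difference, ∂[p,q] = q − p.
As a 11×15 matrix over Z this has rank 9, with invariant factors (1,1,1,1,1,1,1,1,1).

Boundary ∂_2: C_2 → C_1 acts by ∂[p,q,r] = [q,r] − [p,r] + [p,q]. For instance
  ∂[P,T,Y] = [T,Y] − [P,Y] + [P,T],
  ∂[T,V,Y] = [V,Y] − [T,Y] + [T,V].
As a 15×4 matrix over Z this has rank 3, with invariant factors (1,1,1).

∂_3: C_3 → C_2 sends each 3-simplex σ to the alternating sum Σ_i (−1)^i (σ with its i-th vertex removed). For instance
  ∂[P,T,V,Y] = [T,V,Y] − [P,V,Y] + [P,T,Y] − [P,T,V].
This gives a 4×1 integer matrix of rank 1; reducing to Smith normal form yields diagonal entries (1).

From H_k ≅ ker(∂_k) / im(∂_{k+1}) we obtain:

  H_0: rank C_0 − rank ∂_1 = 11 − 9 = 2, and the invariant factors of ∂_1 are all 1, so H_0 = Z^2.
  H_1: rank ker ∂_1 − rank ∂_2 = (15 − 9) − 3 = 3, and the invariant factors of ∂_2 are all 1, so H_1 = Z^3.
  H_2: rank ker ∂_2 − rank ∂_3 = (4 − 3) − 1 = 0, and the invariant factors of ∂_3 are all 1, so H_2 = 0.
  H_3: rank ker ∂_3 − rank ∂_4 = (1 − 1) − 0 = 0, and there is no ∂_4, so H_3 = 0.

(K is a triangulation of the disjoint union of the 3-simplex and a wedge of 3 circles.)

H_0 ≅ Z^2,  H_1 ≅ Z^3,  H_2 = 0,  H_3 = 0.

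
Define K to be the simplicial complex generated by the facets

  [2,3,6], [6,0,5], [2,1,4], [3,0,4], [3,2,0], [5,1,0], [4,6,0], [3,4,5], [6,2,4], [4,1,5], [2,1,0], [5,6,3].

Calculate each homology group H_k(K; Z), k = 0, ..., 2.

We work with the vertex ordering 0 < 1 < 2 < 3 < 4 < 5 < 6. The simplices of K, each written with vertices in increasing order, are:

  0-simplices (7): [0], [1], [2], [3], [4], [5], [6]
  1-simplices (18): [0,1], [0,2], [0,3], [0,4], [0,5], [0,6], [1,2], [1,4], [1,5], [2,3], [2,4], [2,6], [3,4], [3,5], [3,6], [4,5], [4,6], [5,6]
  2-simplices (12): [0,1,2], [0,1,5], [0,2,3], [0,3,4], [0,4,6], [0,5,6], [1,2,4], [1,4,5], [2,3,6], [2,4,6], [3,4,5], [3,5,6]

Hence C_0 ≅ Z^7, C_1 ≅ Z^18, C_2 ≅ Z^12.

Boundary ∂_1: C_1 → C_0 maps an edge to its endpoints' difference, ∂[p,q] = q − p.
The 7×18 boundary matrix has rank 6 and Smith normal form diag(1,1,1,1,1,1).

∂_2: C_2 → C_1 sends each 2-simplex [p,q,r] to [q,r] − [p,r] + [p,q]. For instance
  ∂[3,4,5] = [4,5] − [3,5] + [3,4],
  ∂[0,4,6] = [4,6] − [0,6] + [0,4].
The resulting 18×12 matrix has rank 12, and its Smith normal form has invariant factors (1,1,1,1,1,1,1,1,1,1,1,2).

Reading off H_k = ker ∂_k / im ∂_{k+1}:

  H_0: rank C_0 − rank ∂_1 = 7 − 6 = 1, and the invariant factors of ∂_1 are all 1, so H_0 = Z.
  H_1: rank ker ∂_1 − rank ∂_2 = (18 − 6) − 12 = 0, and ∂_2 has invariant factor 2 > 1, so H_1 = Z/2.
  H_2: rank ker ∂_2 − rank ∂_3 = (12 − 12) − 0 = 0, and there is no ∂_3, so H_2 = 0.

H_0 ≅ Z,  H_1 ≅ Z/2,  H_2 = 0.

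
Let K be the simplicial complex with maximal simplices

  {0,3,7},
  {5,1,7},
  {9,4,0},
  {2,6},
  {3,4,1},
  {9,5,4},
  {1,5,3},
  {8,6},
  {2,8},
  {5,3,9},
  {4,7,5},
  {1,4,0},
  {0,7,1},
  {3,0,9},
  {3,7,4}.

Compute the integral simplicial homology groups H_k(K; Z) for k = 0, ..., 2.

H_0 ≅ Z^2,  H_1 ≅ Z ⊕ Z/2Z,  H_2 = 0.

Order the vertices as 0 < 1 < 2 < 3 < 4 < 5 < 6 < 7 < 8 < 9. Listing each simplex with vertices in this order, K has dimension 2 with simplices:

  0-simplices (10): [0], [1], [2], [3], [4], [5], [6], [7], [8], [9]
  1-simplices (21): [0,1], [0,3], [0,4], [0,7], [0,9], [1,3], [1,4], [1,5], [1,7], [2,6], [2,8], [3,4], [3,5], [3,7], [3,9], [4,5], [4,7], [4,9], [5,7], [5,9], [6,8]
  2-simplices (12): [0,1,4], [0,1,7], [0,3,7], [0,3,9], [0,4,9], [1,3,4], [1,3,5], [1,5,7], [3,4,7], [3,5,9], [4,5,7], [4,5,9]

Hence C_0 ≅ Z^10, C_1 ≅ Z^21, C_2 ≅ Z^12.

Boundary ∂_1: C_1 → C_0 sends each edge [p,q] (with p < q) to q − p. For instance
  ∂[3,9] = [9] − [3].
As a 10×21 matrix over Z this has rank 8, with invariant factors (1,1,1,1,1,1,1,1).

Boundary ∂_2: C_2 → C_1 sends each 2-simplex [p,q,r] to [q,r] − [p,r] + [p,q]. For instance
  ∂[4,5,7] = [5,7] − [4,7] + [4,5],
  ∂[0,1,4] = [1,4] − [0,4] + [0,1].
The resulting 21×12 matrix has rank 12, and its Smith normal form has invariant factors (1,1,1,1,1,1,1,1,1,1,1,2).

Computing H_k = (kernel of ∂_k) / (image of ∂_{k+1}):

  H_0: rank C_0 − rank ∂_1 = 10 − 8 = 2, and the invariant factors of ∂_1 are all 1, so H_0 = Z^2.
  H_1: rank ker ∂_1 − rank ∂_2 = (21 − 8) − 12 = 1, and ∂_2 has invariant factor 2 > 1, so H_1 = Z ⊕ Z/2Z.
  H_2: rank ker ∂_2 − rank ∂_3 = (12 − 12) − 0 = 0, and there is no ∂_3, so H_2 = 0.

As a check, the Euler characteristic is 10 − 21 + 12 = 1, which agrees with 2 − 1 + 0 = 1.
(K is a triangulation of the disjoint union of the real projective plane RP^2 and the circle S^1.)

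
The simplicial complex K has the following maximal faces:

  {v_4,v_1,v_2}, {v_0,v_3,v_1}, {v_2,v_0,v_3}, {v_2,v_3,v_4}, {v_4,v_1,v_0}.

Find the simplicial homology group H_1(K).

Take the total order v_0 < v_1 < v_2 < v_3 < v_4 on the vertex set. Then K (dimension 2) consists of the simplices:

  0-simplices (5): [v_0], [v_1], [v_2], [v_3], [v_4]
  1-simplices (10): [v_0,v_1], [v_0,v_2], [v_0,v_3], [v_0,v_4], [v_1,v_2], [v_1,v_3], [v_1,v_4], [v_2,v_3], [v_2,v_4], [v_3,v_4]
  2-simplices (5): [v_0,v_1,v_3], [v_0,v_1,v_4], [v_0,v_2,v_3], [v_1,v_2,v_4], [v_2,v_3,v_4]

giving chain groups C_0 ≅ Z^5, C_1 ≅ Z^10, C_2 ≅ Z^5.

The boundary map ∂_1: C_1 → C_0 maps an edge to its endpoints' difference, ∂[p,q] = q − p. For instance
  ∂[v_0,v_3] = [v_3] − [v_0].
The 5×10 boundary matrix has rank 4 and Smith normal form diag(1,1,1,1).

Boundary ∂_2: C_2 → C_1 sends each 2-simplex [p,q,r] to [q,r] − [p,r] + [p,q]. For instance
  ∂[v_2,v_3,v_4] = [v_3,v_4] − [v_2,v_4] + [v_2,v_3],
  ∂[v_0,v_1,v_3] = [v_1,v_3] − [v_0,v_3] + [v_0,v_1].
The resulting 10×5 matrix has rank 5, and its Smith normal form has invariant factors (1,1,1,1,1).

From H_k ≅ ker(∂_k) / im(∂_{k+1}) we obtain:

  H_1: rank ker ∂_1 − rank ∂_2 = (10 − 4) − 5 = 1, and the invariant factors of ∂_2 are all 1, so H_1 = Z.

H_1 ≅ Z.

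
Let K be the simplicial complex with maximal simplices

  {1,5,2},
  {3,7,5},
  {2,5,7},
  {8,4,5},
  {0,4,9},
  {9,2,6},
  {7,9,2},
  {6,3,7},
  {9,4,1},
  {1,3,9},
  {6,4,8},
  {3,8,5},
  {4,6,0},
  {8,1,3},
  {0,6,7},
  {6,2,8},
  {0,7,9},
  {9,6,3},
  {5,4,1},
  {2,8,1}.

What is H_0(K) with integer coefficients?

H_0 ≅ Z.

We work with the vertex ordering 0 < 1 < 2 < 3 < 4 < 5 < 6 < 7 < 8 < 9. The simplices of K, each written with vertices in increasing order, are:

  0-simplices (10): [0], [1], [2], [3], [4], [5], [6], [7], [8], [9]
  1-simplices (30): (30 of them)
  2-simplices (20): (20 of them)

so the chain groups are C_0 ≅ Z^10, C_1 ≅ Z^30, C_2 ≅ Z^20.

∂_1: C_1 → C_0 maps an edge to its endpoints' difference, ∂[p,q] = q − p. For instance
  ∂[2,6] = [6] − [2].
As a 10×30 matrix over Z this has rank 9, with invariant factors (1,1,1,1,1,1,1,1,1).

Boundary ∂_2: C_2 → C_1 maps a triangle to the signed sum of its edges. For instance
  ∂[1,4,5] = [4,5] − [1,5] + [1,4],
  ∂[0,4,6] = [4,6] − [0,6] + [0,4].
As a 30×20 matrix over Z this has rank 20, with invariant factors (1,1,1,1,1,1,1,1,1,1,1,1,1,1,1,1,1,1,1,2).

Now H_k = ker ∂_k / im ∂_{k+1}, so:

  H_0: rank C_0 − rank ∂_1 = 10 − 9 = 1, and the invariant factors of ∂_1 are all 1, so H_0 = Z.

(K is a triangulation of the Klein bottle.)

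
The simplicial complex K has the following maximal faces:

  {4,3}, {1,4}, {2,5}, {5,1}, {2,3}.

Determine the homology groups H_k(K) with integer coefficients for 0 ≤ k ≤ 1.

H_0 = Z,  H_1 = Z.

Order the vertices as 1 < 2 < 3 < 4 < 5. Listing each simplex with vertices in this order, K has dimension 1 with simplices:

  0-simplices (5): [1], [2], [3], [4], [5]
  1-simplices (5): [1,4], [1,5], [2,3], [2,5], [3,4]

Hence C_0 ≅ Z^5, C_1 ≅ Z^5.

∂_1: C_1 → C_0 sends each edge [p,q] (with p < q) to q − p.
This gives a 5×5 integer matrix of rank 4; reducing to Smith normal form yields diagonal entries (1,1,1,1).

From H_k ≅ ker(∂_k) / im(∂_{k+1}) we obtain:

  H_0: rank C_0 − rank ∂_1 = 5 − 4 = 1, and the invariant factors of ∂_1 are all 1, so H_0 ≅ Z.
  H_1: rank ker ∂_1 − rank ∂_2 = (5 − 4) − 0 = 1, and there is no ∂_2, so H_1 ≅ Z.

(K is a triangulation of the circle S^1.)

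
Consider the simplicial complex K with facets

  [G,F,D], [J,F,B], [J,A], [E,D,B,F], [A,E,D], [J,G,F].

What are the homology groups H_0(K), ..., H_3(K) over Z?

H_0 ≅ Z,  H_1 ≅ Z,  H_2 = 0,  H_3 = 0.

Take the total order A < B < D < E < F < G < J on the vertex set. Then K (dimension 3) consists of the simplices:

  0-simplices (7): A, B, D, E, F, G, J
  1-simplices (14): AD, AE, AJ, BD, BE, BF, BJ, DE, DF, DG, EF, FG, FJ, GJ
  2-simplices (8): ADE, BDE, BDF, BEF, BFJ, DEF, DFG, FGJ
  3-simplices (1): BDEF

so the chain groups are C_0 ≅ Z^7, C_1 ≅ Z^14, C_2 ≅ Z^8, C_3 ≅ Z^1.

Boundary ∂_1: C_1 → C_0 maps an edge to its endpoints' difference, ∂[p,q] = q − p. For instance
  ∂BE = E − B.
The 7×14 boundary matrix has rank 6 and Smith normal form diag(1,1,1,1,1,1).

∂_2: C_2 → C_1 maps a triangle to the signed sum of its edges. For instance
  ∂DEF = EF − DF + DE,
  ∂ADE = DE − AE + AD.
The resulting 14×8 matrix has rank 7, and its Smith normal form has invariant factors (1,1,1,1,1,1,1).

∂_3: C_3 → C_2 sends each 3-simplex σ to the alternating sum Σ_i (−1)^i (σ with its i-th vertex removed). For instance
  ∂BDEF = DEF − BEF + BDF − BDE.
As a 8×1 matrix over Z this has rank 1, with invariant factors (1).

Computing H_k = (kernel of ∂_k) / (image of ∂_{k+1}):

  H_0: rank C_0 − rank ∂_1 = 7 − 6 = 1, and the invariant factors of ∂_1 are all 1, so H_0 ≅ Z.
  H_1: rank ker ∂_1 − rank ∂_2 = (14 − 6) − 7 = 1, and the invariant factors of ∂_2 are all 1, so H_1 ≅ Z.
  H_2: rank ker ∂_2 − rank ∂_3 = (8 − 7) − 1 = 0, and the invariant factors of ∂_3 are all 1, so H_2 ≅ 0.
  H_3: rank ker ∂_3 − rank ∂_4 = (1 − 1) − 0 = 0, and there is no ∂_4, so H_3 ≅ 0.

As a check, the Euler characteristic is 7 − 14 + 8 − 1 = 0, which agrees with 1 − 1 + 0 − 0 = 0.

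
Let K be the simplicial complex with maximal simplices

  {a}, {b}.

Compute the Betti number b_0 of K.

Take the total order a < b on the vertex set. Then K (dimension 0) consists of the simplices:

  0-simplices (2): a, b

giving chain groups C_0 ≅ Z^2.

From H_k ≅ ker(∂_k) / im(∂_{k+1}) we obtain:

  H_0: rank C_0 − rank ∂_1 = 2 − 0 = 2, and there is no ∂_1, so H_0 = Z^2.

Hence the Betti numbers are b_0 = 2.

b_0 = 2.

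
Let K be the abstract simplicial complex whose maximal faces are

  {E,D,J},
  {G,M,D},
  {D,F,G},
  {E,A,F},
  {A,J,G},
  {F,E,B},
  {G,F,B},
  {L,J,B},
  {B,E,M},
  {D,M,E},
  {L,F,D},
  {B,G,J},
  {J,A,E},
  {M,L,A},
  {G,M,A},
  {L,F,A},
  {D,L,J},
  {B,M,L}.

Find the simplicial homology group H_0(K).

Take the total order A < B < D < E < F < G < J < L < M on the vertex set. Then K (dimension 2) consists of the simplices:

  0-simplices (9): A, B, D, E, F, G, J, L, M
  1-simplices (27): AE, AF, AG, AJ, AL, AM, BE, BF, BG, BJ, BL, BM, DE, DF, DG, DJ, DL, DM, EF, EJ, EM, FG, FL, GJ, GM, JL, LM
  2-simplices (18): AEF, AEJ, AFL, AGJ, AGM, ALM, BEF, BEM, BFG, BGJ, BJL, BLM, DEJ, DEM, DFG, DFL, DGM, DJL

Hence C_0 ≅ Z^9, C_1 ≅ Z^27, C_2 ≅ Z^18.

∂_1: C_1 → C_0 maps an edge to its endpoints' difference, ∂[p,q] = q − p. For instance
  ∂BM = M − B.
The 9×27 boundary matrix has rank 8 and Smith normal form diag(1,1,1,1,1,1,1,1).

Boundary ∂_2: C_2 → C_1 sends each 2-simplex [p,q,r] to [q,r] − [p,r] + [p,q]. For instance
  ∂AEF = EF − AF + AE,
  ∂BFG = FG − BG + BF.
This gives a 27×18 integer matrix of rank 17; reducing to Smith normal form yields diagonal entries (1,1,1,1,1,1,1,1,1,1,1,1,1,1,1,1,1).

Computing H_k = (kernel of ∂_k) / (image of ∂_{k+1}):

  H_0: rank C_0 − rank ∂_1 = 9 − 8 = 1, and the invariant factors of ∂_1 are all 1, so H_0 = Z.

(K is a triangulation of the torus T^2.)

H_0 = Z.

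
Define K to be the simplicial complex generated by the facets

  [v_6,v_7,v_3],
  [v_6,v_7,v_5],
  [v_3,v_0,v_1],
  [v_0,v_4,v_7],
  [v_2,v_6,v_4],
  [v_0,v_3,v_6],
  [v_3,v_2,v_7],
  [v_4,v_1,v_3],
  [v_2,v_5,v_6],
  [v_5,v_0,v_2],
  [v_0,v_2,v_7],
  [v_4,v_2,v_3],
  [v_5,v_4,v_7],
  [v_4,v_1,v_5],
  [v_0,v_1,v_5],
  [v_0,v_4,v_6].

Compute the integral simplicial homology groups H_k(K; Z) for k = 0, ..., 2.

We work with the vertex ordering v_0 < v_1 < v_2 < v_3 < v_4 < v_5 < v_6 < v_7. The simplices of K, each written with vertices in increasing order, are:

  0-simplices (8): [v_0], [v_1], [v_2], [v_3], [v_4], [v_5], [v_6], [v_7]
  1-simplices (24): (24 of them)
  2-simplices (16): (16 of them)

Hence C_0 ≅ Z^8, C_1 ≅ Z^24, C_2 ≅ Z^16.

The boundary map ∂_1: C_1 → C_0 is given by ∂[p,q] = [q] − [p]. For instance
  ∂[v_6,v_7] = [v_7] − [v_6].
This gives a 8×24 integer matrix of rank 7; reducing to Smith normal form yields diagonal entries (1,1,1,1,1,1,1).

The boundary map ∂_2: C_2 → C_1 sends each 2-simplex [p,q,r] to [q,r] − [p,r] + [p,q]. For instance
  ∂[v_0,v_4,v_7] = [v_4,v_7] − [v_0,v_7] + [v_0,v_4],
  ∂[v_0,v_1,v_3] = [v_1,v_3] − [v_0,v_3] + [v_0,v_1].
This gives a 24×16 integer matrix of rank 15; reducing to Smith normal form yields diagonal entries (1,1,1,1,1,1,1,1,1,1,1,1,1,1,1).

Computing H_k = (kernel of ∂_k) / (image of ∂_{k+1}):

  H_0: rank C_0 − rank ∂_1 = 8 − 7 = 1, and the invariant factors of ∂_1 are all 1, so H_0 ≅ Z.
  H_1: rank ker ∂_1 − rank ∂_2 = (24 − 7) − 15 = 2, and the invariant factors of ∂_2 are all 1, so H_1 ≅ Z^2.
  H_2: rank ker ∂_2 − rank ∂_3 = (16 − 15) − 0 = 1, and there is no ∂_3, so H_2 ≅ Z.

H_0 = Z,  H_1 = Z^2,  H_2 = Z.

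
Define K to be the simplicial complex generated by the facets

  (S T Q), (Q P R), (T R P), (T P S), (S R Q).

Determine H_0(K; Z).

K has 5 vertices, 10 edges, 5 triangles.
rank ∂_0 = 0, rank ∂_1 = 4 ⇒ b_0 = 5 − 0 − 4 = 1; all invariant factors of ∂_1 are 1 so no torsion. So H_0 ≅ Z.

H_0 ≅ Z.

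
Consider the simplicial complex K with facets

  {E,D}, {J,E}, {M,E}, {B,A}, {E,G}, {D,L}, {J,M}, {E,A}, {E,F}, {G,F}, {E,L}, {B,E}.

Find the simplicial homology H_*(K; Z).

Fix the vertex order A < B < D < E < F < G < J < L < M and write every simplex with vertices in increasing order. Then dim K = 1 and the simplices of K are:

  0-simplices (9): A, B, D, E, F, G, J, L, M
  1-simplices (12): AB, AE, BE, DE, DL, EF, EG, EJ, EL, EM, FG, JM

so the chain groups are C_0 ≅ Z^9, C_1 ≅ Z^12.

∂_1: C_1 → C_0 maps an edge to its endpoints' difference, ∂[p,q] = q − p. For instance
  ∂JM = M − J.
The resulting 9×12 matrix has rank 8, and its Smith normal form has invariant factors (1,1,1,1,1,1,1,1).

Computing H_k = (kernel of ∂_k) / (image of ∂_{k+1}):

  H_0: rank C_0 − rank ∂_1 = 9 − 8 = 1, and the invariant factors of ∂_1 are all 1, so H_0 ≅ Z.
  H_1: rank ker ∂_1 − rank ∂_2 = (12 − 8) − 0 = 4, and there is no ∂_2, so H_1 ≅ Z^4.

H_0 ≅ Z,  H_1 ≅ Z^4.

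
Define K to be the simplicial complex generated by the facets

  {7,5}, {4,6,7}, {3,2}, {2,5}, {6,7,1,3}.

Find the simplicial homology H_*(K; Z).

We work with the vertex ordering 1 < 2 < 3 < 4 < 5 < 6 < 7. The simplices of K, each written with vertices in increasing order, are:

  0-simplices (7): [1], [2], [3], [4], [5], [6], [7]
  1-simplices (11): [1,3], [1,6], [1,7], [2,3], [2,5], [3,6], [3,7], [4,6], [4,7], [5,7], [6,7]
  2-simplices (5): [1,3,6], [1,3,7], [1,6,7], [3,6,7], [4,6,7]
  3-simplices (1): [1,3,6,7]

Hence C_0 ≅ Z^7, C_1 ≅ Z^11, C_2 ≅ Z^5, C_3 ≅ Z^1.

∂_1: C_1 → C_0 maps an edge to its endpoints' difference, ∂[p,q] = q − p. For instance
  ∂[2,5] = [5] − [2].
As a 7×11 matrix over Z this has rank 6, with invariant factors (1,1,1,1,1,1).

Boundary ∂_2: C_2 → C_1 sends each 2-simplex [p,q,r] to [q,r] − [p,r] + [p,q]. For instance
  ∂[1,3,7] = [3,7] − [1,7] + [1,3],
  ∂[1,3,6] = [3,6] − [1,6] + [1,3].
The 11×5 boundary matrix has rank 4 and Smith normal form diag(1,1,1,1).

∂_3: C_3 → C_2 sends each 3-simplex σ to the alternating sum Σ_i (−1)^i (σ with its i-th vertex removed). For instance
  ∂[1,3,6,7] = [3,6,7] − [1,6,7] + [1,3,7] − [1,3,6].
As a 5×1 matrix over Z this has rank 1, with invariant factors (1).

Computing H_k = (kernel of ∂_k) / (image of ∂_{k+1}):

  H_0: rank C_0 − rank ∂_1 = 7 − 6 = 1, and the invariant factors of ∂_1 are all 1, so H_0 = Z.
  H_1: rank ker ∂_1 − rank ∂_2 = (11 − 6) − 4 = 1, and the invariant factors of ∂_2 are all 1, so H_1 = Z.
  H_2: rank ker ∂_2 − rank ∂_3 = (5 − 4) − 1 = 0, and the invariant factors of ∂_3 are all 1, so H_2 = 0.
  H_3: rank ker ∂_3 − rank ∂_4 = (1 − 1) − 0 = 0, and there is no ∂_4, so H_3 = 0.

H_0 ≅ Z,  H_1 ≅ Z,  H_2 = 0,  H_3 = 0.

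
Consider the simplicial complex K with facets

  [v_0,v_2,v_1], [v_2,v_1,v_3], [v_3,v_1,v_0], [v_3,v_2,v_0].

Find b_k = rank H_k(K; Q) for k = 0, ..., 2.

b_0 = 1, b_1 = 0, b_2 = 1.

Order the vertices as v_0 < v_1 < v_2 < v_3. Listing each simplex with vertices in this order, K has dimension 2 with simplices:

  0-simplices (4): [v_0], [v_1], [v_2], [v_3]
  1-simplices (6): [v_0,v_1], [v_0,v_2], [v_0,v_3], [v_1,v_2], [v_1,v_3], [v_2,v_3]
  2-simplices (4): [v_0,v_1,v_2], [v_0,v_1,v_3], [v_0,v_2,v_3], [v_1,v_2,v_3]

giving chain groups C_0 ≅ Z^4, C_1 ≅ Z^6, C_2 ≅ Z^4.

∂_1: C_1 → C_0 sends each edge [p,q] (with p < q) to q − p. For instance
  ∂[v_0,v_3] = [v_3] − [v_0].
The resulting 4×6 matrix has rank 3, and its Smith normal form has invariant factors (1,1,1).

The boundary map ∂_2: C_2 → C_1 acts by ∂[p,q,r] = [q,r] − [p,r] + [p,q]. For instance
  ∂[v_0,v_1,v_3] = [v_1,v_3] − [v_0,v_3] + [v_0,v_1],
  ∂[v_1,v_2,v_3] = [v_2,v_3] − [v_1,v_3] + [v_1,v_2].
The 6×4 boundary matrix has rank 3 and Smith normal form diag(1,1,1).

Computing H_k = (kernel of ∂_k) / (image of ∂_{k+1}):

  H_0: rank C_0 − rank ∂_1 = 4 − 3 = 1, and the invariant factors of ∂_1 are all 1, so H_0 = Z.
  H_1: rank ker ∂_1 − rank ∂_2 = (6 − 3) − 3 = 0, and the invariant factors of ∂_2 are all 1, so H_1 = 0.
  H_2: rank ker ∂_2 − rank ∂_3 = (4 − 3) − 0 = 1, and there is no ∂_3, so H_2 = Z.

Hence the Betti numbers are b_0 = 1, b_1 = 0, b_2 = 1.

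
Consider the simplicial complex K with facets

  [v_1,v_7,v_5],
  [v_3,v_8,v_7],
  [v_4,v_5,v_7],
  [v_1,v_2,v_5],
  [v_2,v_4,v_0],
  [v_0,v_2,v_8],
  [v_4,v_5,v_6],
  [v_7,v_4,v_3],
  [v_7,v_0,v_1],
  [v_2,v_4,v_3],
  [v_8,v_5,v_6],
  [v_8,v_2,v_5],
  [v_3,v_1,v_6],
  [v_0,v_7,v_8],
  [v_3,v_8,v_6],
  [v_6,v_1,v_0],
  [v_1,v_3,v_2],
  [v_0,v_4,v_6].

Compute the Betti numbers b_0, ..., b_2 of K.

b_0 = 1, b_1 = 2, b_2 = 1.

K has 9 vertices, 27 edges, 18 triangles.
rank ∂_0 = 0, rank ∂_1 = 8 ⇒ b_0 = 9 − 0 − 8 = 1; all invariant factors of ∂_1 are 1 so no torsion. So H_0 = Z.
rank ∂_1 = 8, rank ∂_2 = 17 ⇒ b_1 = 27 − 8 − 17 = 2; all invariant factors of ∂_2 are 1 so no torsion. So H_1 = Z^2.
rank ∂_2 = 17, rank ∂_3 = 0 ⇒ b_2 = 18 − 17 − 0 = 1. So H_2 = Z.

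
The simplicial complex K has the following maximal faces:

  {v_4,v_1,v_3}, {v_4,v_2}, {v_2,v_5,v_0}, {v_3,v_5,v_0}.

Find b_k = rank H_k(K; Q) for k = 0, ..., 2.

b_0 = 1, b_1 = 1, b_2 = 0.

Take the total order v_0 < v_1 < v_2 < v_3 < v_4 < v_5 on the vertex set. Then K (dimension 2) consists of the simplices:

  0-simplices (6): [v_0], [v_1], [v_2], [v_3], [v_4], [v_5]
  1-simplices (9): [v_0,v_2], [v_0,v_3], [v_0,v_5], [v_1,v_3], [v_1,v_4], [v_2,v_4], [v_2,v_5], [v_3,v_4], [v_3,v_5]
  2-simplices (3): [v_0,v_2,v_5], [v_0,v_3,v_5], [v_1,v_3,v_4]

so the chain groups are C_0 ≅ Z^6, C_1 ≅ Z^9, C_2 ≅ Z^3.

∂_1: C_1 → C_0 maps an edge to its endpoints' difference, ∂[p,q] = q − p. For instance
  ∂[v_1,v_3] = [v_3] − [v_1].
The resulting 6×9 matrix has rank 5, and its Smith normal form has invariant factors (1,1,1,1,1).

The boundary map ∂_2: C_2 → C_1 maps a triangle to the signed sum of its edges. For instance
  ∂[v_0,v_3,v_5] = [v_3,v_5] − [v_0,v_5] + [v_0,v_3],
  ∂[v_1,v_3,v_4] = [v_3,v_4] − [v_1,v_4] + [v_1,v_3].
The 9×3 boundary matrix has rank 3 and Smith normal form diag(1,1,1).

Reading off H_k = ker ∂_k / im ∂_{k+1}:

  H_0: rank C_0 − rank ∂_1 = 6 − 5 = 1, and the invariant factors of ∂_1 are all 1, so H_0 ≅ Z.
  H_1: rank ker ∂_1 − rank ∂_2 = (9 − 5) − 3 = 1, and the invariant factors of ∂_2 are all 1, so H_1 ≅ Z.
  H_2: rank ker ∂_2 − rank ∂_3 = (3 − 3) − 0 = 0, and there is no ∂_3, so H_2 ≅ 0.

Hence the Betti numbers are b_0 = 1, b_1 = 1, b_2 = 0.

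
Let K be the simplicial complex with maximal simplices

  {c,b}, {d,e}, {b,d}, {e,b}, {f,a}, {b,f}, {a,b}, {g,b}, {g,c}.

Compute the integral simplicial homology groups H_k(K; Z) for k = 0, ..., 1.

We work with the vertex ordering a < b < c < d < e < f < g. The simplices of K, each written with vertices in increasing order, are:

  0-simplices (7): a, b, c, d, e, f, g
  1-simplices (9): ab, af, bc, bd, be, bf, bg, cg, de

so the chain groups are C_0 ≅ Z^7, C_1 ≅ Z^9.

Boundary ∂_1: C_1 → C_0 is given by ∂[p,q] = [q] − [p]. For instance
  ∂bg = g − b.
This gives a 7×9 integer matrix of rank 6; reducing to Smith normal form yields diagonal entries (1,1,1,1,1,1).

From H_k ≅ ker(∂_k) / im(∂_{k+1}) we obtain:

  H_0: rank C_0 − rank ∂_1 = 7 − 6 = 1, and the invariant factors of ∂_1 are all 1, so H_0 ≅ Z.
  H_1: rank ker ∂_1 − rank ∂_2 = (9 − 6) − 0 = 3, and there is no ∂_2, so H_1 ≅ Z^3.

H_0 ≅ Z,  H_1 ≅ Z^3.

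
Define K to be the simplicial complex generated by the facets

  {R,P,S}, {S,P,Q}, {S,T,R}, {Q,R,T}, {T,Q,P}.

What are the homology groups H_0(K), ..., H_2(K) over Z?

H_0 = Z,  H_1 = Z,  H_2 = 0.

Fix the vertex order P < Q < R < S < T and write every simplex with vertices in increasing order. Then dim K = 2 and the simplices of K are:

  0-simplices (5): P, Q, R, S, T
  1-simplices (10): PQ, PR, PS, PT, QR, QS, QT, RS, RT, ST
  2-simplices (5): PQS, PQT, PRS, QRT, RST

giving chain groups C_0 ≅ Z^5, C_1 ≅ Z^10, C_2 ≅ Z^5.

∂_1: C_1 → C_0 is given by ∂[p,q] = [q] − [p].
This gives a 5×10 integer matrix of rank 4; reducing to Smith normal form yields diagonal entries (1,1,1,1).

∂_2: C_2 → C_1 maps a triangle to the signed sum of its edges. For instance
  ∂QRT = RT − QT + QR,
  ∂PQS = QS − PS + PQ.
As a 10×5 matrix over Z this has rank 5, with invariant factors (1,1,1,1,1).

Now H_k = ker ∂_k / im ∂_{k+1}, so:

  H_0: rank C_0 − rank ∂_1 = 5 − 4 = 1, and the invariant factors of ∂_1 are all 1, so H_0 = Z.
  H_1: rank ker ∂_1 − rank ∂_2 = (10 − 4) − 5 = 1, and the invariant factors of ∂_2 are all 1, so H_1 = Z.
  H_2: rank ker ∂_2 − rank ∂_3 = (5 − 5) − 0 = 0, and there is no ∂_3, so H_2 = 0.

(K is a triangulation of the Möbius band.)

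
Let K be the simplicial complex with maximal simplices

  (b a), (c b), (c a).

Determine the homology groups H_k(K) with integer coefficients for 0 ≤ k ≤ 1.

H_0 = Z,  H_1 = Z.

K has 3 vertices, 3 edges.
rank ∂_0 = 0, rank ∂_1 = 2 ⇒ b_0 = 3 − 0 − 2 = 1; all invariant factors of ∂_1 are 1 so no torsion. So H_0 ≅ Z.
rank ∂_1 = 2, rank ∂_2 = 0 ⇒ b_1 = 3 − 2 − 0 = 1. So H_1 ≅ Z.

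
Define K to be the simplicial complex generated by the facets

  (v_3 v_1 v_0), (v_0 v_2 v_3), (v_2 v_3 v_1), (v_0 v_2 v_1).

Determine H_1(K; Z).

Order the vertices as v_0 < v_1 < v_2 < v_3. Listing each simplex with vertices in this order, K has dimension 2 with simplices:

  0-simplices (4): [v_0], [v_1], [v_2], [v_3]
  1-simplices (6): [v_0,v_1], [v_0,v_2], [v_0,v_3], [v_1,v_2], [v_1,v_3], [v_2,v_3]
  2-simplices (4): [v_0,v_1,v_2], [v_0,v_1,v_3], [v_0,v_2,v_3], [v_1,v_2,v_3]

so the chain groups are C_0 ≅ Z^4, C_1 ≅ Z^6, C_2 ≅ Z^4.

Boundary ∂_1: C_1 → C_0 maps an edge to its endpoints' difference, ∂[p,q] = q − p. For instance
  ∂[v_0,v_3] = [v_3] − [v_0].
This gives a 4×6 integer matrix of rank 3; reducing to Smith normal form yields diagonal entries (1,1,1).

Boundary ∂_2: C_2 → C_1 maps a triangle to the signed sum of its edges. For instance
  ∂[v_1,v_2,v_3] = [v_2,v_3] − [v_1,v_3] + [v_1,v_2],
  ∂[v_0,v_1,v_2] = [v_1,v_2] − [v_0,v_2] + [v_0,v_1].
The 6×4 boundary matrix has rank 3 and Smith normal form diag(1,1,1).

Computing H_k = (kernel of ∂_k) / (image of ∂_{k+1}):

  H_1: rank ker ∂_1 − rank ∂_2 = (6 − 3) − 3 = 0, and the invariant factors of ∂_2 are all 1, so H_1 = 0.

H_1 = 0.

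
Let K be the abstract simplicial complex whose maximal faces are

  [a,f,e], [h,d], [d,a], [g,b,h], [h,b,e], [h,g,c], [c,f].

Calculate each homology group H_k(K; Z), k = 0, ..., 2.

K has 8 vertices, 13 edges, 4 triangles.
rank ∂_0 = 0, rank ∂_1 = 7 ⇒ b_0 = 8 − 0 − 7 = 1; all invariant factors of ∂_1 are 1 so no torsion. So H_0 = Z.
rank ∂_1 = 7, rank ∂_2 = 4 ⇒ b_1 = 13 − 7 − 4 = 2; all invariant factors of ∂_2 are 1 so no torsion. So H_1 = Z^2.
rank ∂_2 = 4, rank ∂_3 = 0 ⇒ b_2 = 4 − 4 − 0 = 0. So H_2 = 0.

H_0 = Z,  H_1 = Z^2,  H_2 = 0.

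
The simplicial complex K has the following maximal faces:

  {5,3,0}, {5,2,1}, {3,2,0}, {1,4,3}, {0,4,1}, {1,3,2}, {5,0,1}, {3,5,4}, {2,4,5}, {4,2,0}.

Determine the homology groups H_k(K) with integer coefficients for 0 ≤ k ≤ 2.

H_0 = Z,  H_1 = Z/2,  H_2 = 0.

K has 6 vertices, 15 edges, 10 triangles.
rank ∂_0 = 0, rank ∂_1 = 5 ⇒ b_0 = 6 − 0 − 5 = 1; all invariant factors of ∂_1 are 1 so no torsion. So H_0 ≅ Z.
rank ∂_1 = 5, rank ∂_2 = 10 ⇒ b_1 = 15 − 5 − 10 = 0; ∂_2 has invariant factor(s) [2] giving torsion. So H_1 ≅ Z/2.
rank ∂_2 = 10, rank ∂_3 = 0 ⇒ b_2 = 10 − 10 − 0 = 0. So H_2 ≅ 0.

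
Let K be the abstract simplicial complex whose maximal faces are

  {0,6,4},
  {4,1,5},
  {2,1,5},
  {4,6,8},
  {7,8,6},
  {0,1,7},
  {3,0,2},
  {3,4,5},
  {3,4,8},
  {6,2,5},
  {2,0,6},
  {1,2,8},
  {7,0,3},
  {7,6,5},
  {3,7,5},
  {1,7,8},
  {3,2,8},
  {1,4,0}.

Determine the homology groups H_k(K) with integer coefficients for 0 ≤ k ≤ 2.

Order the vertices as 0 < 1 < 2 < 3 < 4 < 5 < 6 < 7 < 8. Listing each simplex with vertices in this order, K has dimension 2 with simplices:

  0-simplices (9): [0], [1], [2], [3], [4], [5], [6], [7], [8]
  1-simplices (27): (27 of them)
  2-simplices (18): [0,1,4], [0,1,7], [0,2,3], [0,2,6], [0,3,7], [0,4,6], [1,2,5], [1,2,8], [1,4,5], [1,7,8], [2,3,8], [2,5,6], [3,4,5], [3,4,8], [3,5,7], [4,6,8], [5,6,7], [6,7,8]

Hence C_0 ≅ Z^9, C_1 ≅ Z^27, C_2 ≅ Z^18.

The boundary map ∂_1: C_1 → C_0 maps an edge to its endpoints' difference, ∂[p,q] = q − p.
The resulting 9×27 matrix has rank 8, and its Smith normal form has invariant factors (1,1,1,1,1,1,1,1).

The boundary map ∂_2: C_2 → C_1 acts by ∂[p,q,r] = [q,r] − [p,r] + [p,q]. For instance
  ∂[3,4,5] = [4,5] − [3,5] + [3,4],
  ∂[1,4,5] = [4,5] − [1,5] + [1,4].
As a 27×18 matrix over Z this has rank 17, with invariant factors (1,1,1,1,1,1,1,1,1,1,1,1,1,1,1,1,1).

Now H_k = ker ∂_k / im ∂_{k+1}, so:

  H_0: rank C_0 − rank ∂_1 = 9 − 8 = 1, and the invariant factors of ∂_1 are all 1, so H_0 = Z.
  H_1: rank ker ∂_1 − rank ∂_2 = (27 − 8) − 17 = 2, and the invariant factors of ∂_2 are all 1, so H_1 = Z^2.
  H_2: rank ker ∂_2 − rank ∂_3 = (18 − 17) − 0 = 1, and there is no ∂_3, so H_2 = Z.

As a check, the Euler characteristic is 9 − 27 + 18 = 0, which agrees with 1 − 2 + 1 = 0.
(K is a triangulation of the torus T^2.)

H_0 ≅ Z,  H_1 ≅ Z^2,  H_2 ≅ Z.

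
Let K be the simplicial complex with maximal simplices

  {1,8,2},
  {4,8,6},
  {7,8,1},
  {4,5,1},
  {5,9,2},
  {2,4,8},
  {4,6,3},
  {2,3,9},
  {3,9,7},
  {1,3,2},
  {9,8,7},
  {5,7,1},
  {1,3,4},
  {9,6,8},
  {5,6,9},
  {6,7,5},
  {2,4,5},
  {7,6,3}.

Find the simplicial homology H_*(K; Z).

K has 9 vertices, 27 edges, 18 triangles.
rank ∂_0 = 0, rank ∂_1 = 8 ⇒ b_0 = 9 − 0 − 8 = 1; all invariant factors of ∂_1 are 1 so no torsion. So H_0 = Z.
rank ∂_1 = 8, rank ∂_2 = 18 ⇒ b_1 = 27 − 8 − 18 = 1; ∂_2 has invariant factor(s) [2] giving torsion. So H_1 = Z ⊕ Z/2Z.
rank ∂_2 = 18, rank ∂_3 = 0 ⇒ b_2 = 18 − 18 − 0 = 0. So H_2 = 0.

H_0 ≅ Z,  H_1 ≅ Z ⊕ Z/2Z,  H_2 = 0.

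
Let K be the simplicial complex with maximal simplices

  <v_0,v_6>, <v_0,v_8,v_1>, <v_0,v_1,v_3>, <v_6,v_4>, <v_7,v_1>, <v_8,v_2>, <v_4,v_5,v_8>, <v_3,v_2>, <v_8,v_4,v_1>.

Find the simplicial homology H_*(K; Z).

Order the vertices as v_0 < v_1 < v_2 < v_3 < v_4 < v_5 < v_6 < v_7 < v_8. Listing each simplex with vertices in this order, K has dimension 2 with simplices:

  0-simplices (9): [v_0], [v_1], [v_2], [v_3], [v_4], [v_5], [v_6], [v_7], [v_8]
  1-simplices (14): [v_0,v_1], [v_0,v_3], [v_0,v_6], [v_0,v_8], [v_1,v_3], [v_1,v_4], [v_1,v_7], [v_1,v_8], [v_2,v_3], [v_2,v_8], [v_4,v_5], [v_4,v_6], [v_4,v_8], [v_5,v_8]
  2-simplices (4): [v_0,v_1,v_3], [v_0,v_1,v_8], [v_1,v_4,v_8], [v_4,v_5,v_8]

giving chain groups C_0 ≅ Z^9, C_1 ≅ Z^14, C_2 ≅ Z^4.

The boundary map ∂_1: C_1 → C_0 maps an edge to its endpoints' difference, ∂[p,q] = q − p. For instance
  ∂[v_2,v_3] = [v_3] − [v_2].
The resulting 9×14 matrix has rank 8, and its Smith normal form has invariant factors (1,1,1,1,1,1,1,1).

∂_2: C_2 → C_1 sends each 2-simplex [p,q,r] to [q,r] − [p,r] + [p,q]. For instance
  ∂[v_4,v_5,v_8] = [v_5,v_8] − [v_4,v_8] + [v_4,v_5],
  ∂[v_0,v_1,v_3] = [v_1,v_3] − [v_0,v_3] + [v_0,v_1].
This gives a 14×4 integer matrix of rank 4; reducing to Smith normal form yields diagonal entries (1,1,1,1).

Now H_k = ker ∂_k / im ∂_{k+1}, so:

  H_0: rank C_0 − rank ∂_1 = 9 − 8 = 1, and the invariant factors of ∂_1 are all 1, so H_0 = Z.
  H_1: rank ker ∂_1 − rank ∂_2 = (14 − 8) − 4 = 2, and the invariant factors of ∂_2 are all 1, so H_1 = Z^2.
  H_2: rank ker ∂_2 − rank ∂_3 = (4 − 4) − 0 = 0, and there is no ∂_3, so H_2 = 0.

As a check, the Euler characteristic is 9 − 14 + 4 = -1, which agrees with 1 − 2 + 0 = -1.

H_0 ≅ Z,  H_1 ≅ Z^2,  H_2 = 0.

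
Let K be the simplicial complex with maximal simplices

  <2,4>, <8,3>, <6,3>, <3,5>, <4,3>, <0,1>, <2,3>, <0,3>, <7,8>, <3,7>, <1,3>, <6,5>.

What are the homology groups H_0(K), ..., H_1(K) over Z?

H_0 ≅ Z,  H_1 ≅ Z^4.

Order the vertices as 0 < 1 < 2 < 3 < 4 < 5 < 6 < 7 < 8. Listing each simplex with vertices in this order, K has dimension 1 with simplices:

  0-simplices (9): [0], [1], [2], [3], [4], [5], [6], [7], [8]
  1-simplices (12): [0,1], [0,3], [1,3], [2,3], [2,4], [3,4], [3,5], [3,6], [3,7], [3,8], [5,6], [7,8]

Hence C_0 ≅ Z^9, C_1 ≅ Z^12.

Boundary ∂_1: C_1 → C_0 is given by ∂[p,q] = [q] − [p]. For instance
  ∂[3,4] = [4] − [3].
As a 9×12 matrix over Z this has rank 8, with invariant factors (1,1,1,1,1,1,1,1).

Computing H_k = (kernel of ∂_k) / (image of ∂_{k+1}):

  H_0: rank C_0 − rank ∂_1 = 9 − 8 = 1, and the invariant factors of ∂_1 are all 1, so H_0 = Z.
  H_1: rank ker ∂_1 − rank ∂_2 = (12 − 8) − 0 = 4, and there is no ∂_2, so H_1 = Z^4.

As a check, the Euler characteristic is 9 − 12 = -3, which agrees with 1 − 4 = -3.
(K is a triangulation of a wedge of 4 circles.)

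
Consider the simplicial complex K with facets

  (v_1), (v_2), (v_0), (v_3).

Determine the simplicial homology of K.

Order the vertices as v_0 < v_1 < v_2 < v_3. Listing each simplex with vertices in this order, K has dimension 0 with simplices:

  0-simplices (4): [v_0], [v_1], [v_2], [v_3]

giving chain groups C_0 ≅ Z^4.

Computing H_k = (kernel of ∂_k) / (image of ∂_{k+1}):

  H_0: rank C_0 − rank ∂_1 = 4 − 0 = 4, and there is no ∂_1, so H_0 ≅ Z^4.

H_0 = Z^4.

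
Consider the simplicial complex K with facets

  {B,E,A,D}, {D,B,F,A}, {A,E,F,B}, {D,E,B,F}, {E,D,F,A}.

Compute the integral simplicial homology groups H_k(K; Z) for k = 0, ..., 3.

We work with the vertex ordering A < B < D < E < F. The simplices of K, each written with vertices in increasing order, are:

  0-simplices (5): A, B, D, E, F
  1-simplices (10): AB, AD, AE, AF, BD, BE, BF, DE, DF, EF
  2-simplices (10): ABD, ABE, ABF, ADE, ADF, AEF, BDE, BDF, BEF, DEF
  3-simplices (5): ABDE, ABDF, ABEF, ADEF, BDEF

so the chain groups are C_0 ≅ Z^5, C_1 ≅ Z^10, C_2 ≅ Z^10, C_3 ≅ Z^5.

∂_1: C_1 → C_0 maps an edge to its endpoints' difference, ∂[p,q] = q − p. For instance
  ∂BF = F − B.
As a 5×10 matrix over Z this has rank 4, with invariant factors (1,1,1,1).

The boundary map ∂_2: C_2 → C_1 maps a triangle to the signed sum of its edges. For instance
  ∂ABE = BE − AE + AB,
  ∂BDE = DE − BE + BD.
This gives a 10×10 integer matrix of rank 6; reducing to Smith normal form yields diagonal entries (1,1,1,1,1,1).

∂_3: C_3 → C_2 sends each 3-simplex σ to the alternating sum Σ_i (−1)^i (σ with its i-th vertex removed). For instance
  ∂ABDF = BDF − ADF + ABF − ABD,
  ∂ABEF = BEF − AEF + ABF − ABE.
The 10×5 boundary matrix has rank 4 and Smith normal form diag(1,1,1,1).

Now H_k = ker ∂_k / im ∂_{k+1}, so:

  H_0: rank C_0 − rank ∂_1 = 5 − 4 = 1, and the invariant factors of ∂_1 are all 1, so H_0 ≅ Z.
  H_1: rank ker ∂_1 − rank ∂_2 = (10 − 4) − 6 = 0, and the invariant factors of ∂_2 are all 1, so H_1 ≅ 0.
  H_2: rank ker ∂_2 − rank ∂_3 = (10 − 6) − 4 = 0, and the invariant factors of ∂_3 are all 1, so H_2 ≅ 0.
  H_3: rank ker ∂_3 − rank ∂_4 = (5 − 4) − 0 = 1, and there is no ∂_4, so H_3 ≅ Z.

H_0 ≅ Z,  H_1 = 0,  H_2 = 0,  H_3 ≅ Z.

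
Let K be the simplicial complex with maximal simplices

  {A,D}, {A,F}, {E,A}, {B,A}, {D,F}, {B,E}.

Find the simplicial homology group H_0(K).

H_0 ≅ Z.

K has 5 vertices, 6 edges.
rank ∂_0 = 0, rank ∂_1 = 4 ⇒ b_0 = 5 − 0 − 4 = 1; all invariant factors of ∂_1 are 1 so no torsion. So H_0 ≅ Z.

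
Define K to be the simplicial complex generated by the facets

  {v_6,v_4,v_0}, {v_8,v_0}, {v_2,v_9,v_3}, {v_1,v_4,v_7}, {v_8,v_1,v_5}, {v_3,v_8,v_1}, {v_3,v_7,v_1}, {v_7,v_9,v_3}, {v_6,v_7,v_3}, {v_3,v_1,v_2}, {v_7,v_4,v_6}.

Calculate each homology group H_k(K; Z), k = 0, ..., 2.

H_0 = Z,  H_1 = Z,  H_2 = 0.

Fix the vertex order v_0 < v_1 < v_2 < v_3 < v_4 < v_5 < v_6 < v_7 < v_8 < v_9 and write every simplex with vertices in increasing order. Then dim K = 2 and the simplices of K are:

  0-simplices (10): [v_0], [v_1], [v_2], [v_3], [v_4], [v_5], [v_6], [v_7], [v_8], [v_9]
  1-simplices (20): (20 of them)
  2-simplices (10): [v_0,v_4,v_6], [v_1,v_2,v_3], [v_1,v_3,v_7], [v_1,v_3,v_8], [v_1,v_4,v_7], [v_1,v_5,v_8], [v_2,v_3,v_9], [v_3,v_6,v_7], [v_3,v_7,v_9], [v_4,v_6,v_7]

so the chain groups are C_0 ≅ Z^10, C_1 ≅ Z^20, C_2 ≅ Z^10.

Boundary ∂_1: C_1 → C_0 sends each edge [p,q] (with p < q) to q − p. For instance
  ∂[v_1,v_3] = [v_3] − [v_1].
The resulting 10×20 matrix has rank 9, and its Smith normal form has invariant factors (1,1,1,1,1,1,1,1,1).

Boundary ∂_2: C_2 → C_1 acts by ∂[p,q,r] = [q,r] − [p,r] + [p,q]. For instance
  ∂[v_3,v_7,v_9] = [v_7,v_9] − [v_3,v_9] + [v_3,v_7],
  ∂[v_2,v_3,v_9] = [v_3,v_9] − [v_2,v_9] + [v_2,v_3].
This gives a 20×10 integer matrix of rank 10; reducing to Smith normal form yields diagonal entries (1,1,1,1,1,1,1,1,1,1).

From H_k ≅ ker(∂_k) / im(∂_{k+1}) we obtain:

  H_0: rank C_0 − rank ∂_1 = 10 − 9 = 1, and the invariant factors of ∂_1 are all 1, so H_0 = Z.
  H_1: rank ker ∂_1 − rank ∂_2 = (20 − 9) − 10 = 1, and the invariant factors of ∂_2 are all 1, so H_1 = Z.
  H_2: rank ker ∂_2 − rank ∂_3 = (10 − 10) − 0 = 0, and there is no ∂_3, so H_2 = 0.

As a check, the Euler characteristic is 10 − 20 + 10 = 0, which agrees with 1 − 1 + 0 = 0.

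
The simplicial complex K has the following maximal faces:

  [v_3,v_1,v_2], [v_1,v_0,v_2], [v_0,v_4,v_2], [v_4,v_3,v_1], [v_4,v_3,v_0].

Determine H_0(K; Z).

H_0 ≅ Z.

Take the total order v_0 < v_1 < v_2 < v_3 < v_4 on the vertex set. Then K (dimension 2) consists of the simplices:

  0-simplices (5): [v_0], [v_1], [v_2], [v_3], [v_4]
  1-simplices (10): [v_0,v_1], [v_0,v_2], [v_0,v_3], [v_0,v_4], [v_1,v_2], [v_1,v_3], [v_1,v_4], [v_2,v_3], [v_2,v_4], [v_3,v_4]
  2-simplices (5): [v_0,v_1,v_2], [v_0,v_2,v_4], [v_0,v_3,v_4], [v_1,v_2,v_3], [v_1,v_3,v_4]

Hence C_0 ≅ Z^5, C_1 ≅ Z^10, C_2 ≅ Z^5.

Boundary ∂_1: C_1 → C_0 is given by ∂[p,q] = [q] − [p].
This gives a 5×10 integer matrix of rank 4; reducing to Smith normal form yields diagonal entries (1,1,1,1).

Boundary ∂_2: C_2 → C_1 sends each 2-simplex [p,q,r] to [q,r] − [p,r] + [p,q]. For instance
  ∂[v_0,v_2,v_4] = [v_2,v_4] − [v_0,v_4] + [v_0,v_2],
  ∂[v_1,v_3,v_4] = [v_3,v_4] − [v_1,v_4] + [v_1,v_3].
This gives a 10×5 integer matrix of rank 5; reducing to Smith normal form yields diagonal entries (1,1,1,1,1).

From H_k ≅ ker(∂_k) / im(∂_{k+1}) we obtain:

  H_0: rank C_0 − rank ∂_1 = 5 − 4 = 1, and the invariant factors of ∂_1 are all 1, so H_0 ≅ Z.

(K is a triangulation of the Möbius band.)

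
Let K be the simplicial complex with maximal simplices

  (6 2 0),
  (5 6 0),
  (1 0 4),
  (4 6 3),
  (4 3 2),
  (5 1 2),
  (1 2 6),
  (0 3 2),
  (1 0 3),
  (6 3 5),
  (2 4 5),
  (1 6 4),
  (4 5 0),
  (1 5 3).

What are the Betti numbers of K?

b_0 = 1, b_1 = 2, b_2 = 1.

Fix the vertex order 0 < 1 < 2 < 3 < 4 < 5 < 6 and write every simplex with vertices in increasing order. Then dim K = 2 and the simplices of K are:

  0-simplices (7): [0], [1], [2], [3], [4], [5], [6]
  1-simplices (21): [0,1], [0,2], [0,3], [0,4], [0,5], [0,6], [1,2], [1,3], [1,4], [1,5], [1,6], [2,3], [2,4], [2,5], [2,6], [3,4], [3,5], [3,6], [4,5], [4,6], [5,6]
  2-simplices (14): [0,1,3], [0,1,4], [0,2,3], [0,2,6], [0,4,5], [0,5,6], [1,2,5], [1,2,6], [1,3,5], [1,4,6], [2,3,4], [2,4,5], [3,4,6], [3,5,6]

giving chain groups C_0 ≅ Z^7, C_1 ≅ Z^21, C_2 ≅ Z^14.

Boundary ∂_1: C_1 → C_0 is given by ∂[p,q] = [q] − [p]. For instance
  ∂[1,2] = [2] − [1].
The resulting 7×21 matrix has rank 6, and its Smith normal form has invariant factors (1,1,1,1,1,1).

∂_2: C_2 → C_1 acts by ∂[p,q,r] = [q,r] − [p,r] + [p,q]. For instance
  ∂[1,2,5] = [2,5] − [1,5] + [1,2],
  ∂[0,1,3] = [1,3] − [0,3] + [0,1].
The resulting 21×14 matrix has rank 13, and its Smith normal form has invariant factors (1,1,1,1,1,1,1,1,1,1,1,1,1).

From H_k ≅ ker(∂_k) / im(∂_{k+1}) we obtain:

  H_0: rank C_0 − rank ∂_1 = 7 − 6 = 1, and the invariant factors of ∂_1 are all 1, so H_0 = Z.
  H_1: rank ker ∂_1 − rank ∂_2 = (21 − 6) − 13 = 2, and the invariant factors of ∂_2 are all 1, so H_1 = Z^2.
  H_2: rank ker ∂_2 − rank ∂_3 = (14 − 13) − 0 = 1, and there is no ∂_3, so H_2 = Z.

Hence the Betti numbers are b_0 = 1, b_1 = 2, b_2 = 1.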